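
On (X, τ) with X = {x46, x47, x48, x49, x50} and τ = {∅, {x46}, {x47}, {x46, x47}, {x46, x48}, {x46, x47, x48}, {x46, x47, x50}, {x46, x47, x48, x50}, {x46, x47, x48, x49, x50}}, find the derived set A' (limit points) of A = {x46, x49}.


A' = {x48, x49, x50}

For each x ∈ X, list the open sets U ∈ τ with x ∈ U, then check whether U ∩ (A ∖ {x}) ≠ ∅ for every such U.
  x = x46: open {x46} ∋ x has {x46} ∩ (A ∖ {x46}) = ∅, so x is NOT a limit point.
  x = x47: open {x47} ∋ x has {x47} ∩ (A ∖ {x47}) = ∅, so x is NOT a limit point.
  x = x48: opens ∋ x are {x46, x48}, {x46, x47, x48}, {x46, x47, x48, x50}, {x46, x47, x48, x49, x50}; each meets A ∖ {x48}, so x IS a limit point.
  x = x49: opens ∋ x are {x46, x47, x48, x49, x50}; each meets A ∖ {x49}, so x IS a limit point.
  x = x50: opens ∋ x are {x46, x47, x50}, {x46, x47, x48, x50}, {x46, x47, x48, x49, x50}; each meets A ∖ {x50}, so x IS a limit point.
Collecting: A' = {x48, x49, x50}.


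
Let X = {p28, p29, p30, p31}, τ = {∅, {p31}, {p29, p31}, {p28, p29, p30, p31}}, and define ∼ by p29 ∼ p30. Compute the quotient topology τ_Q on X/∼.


X/∼ = {[p28], [p29=p30], [p31]}; |τ_Q| = 3.

Equivalence classes: [p28], [p29=p30], [p31].
Quotient map π: X → X/∼ sends p28 ↦ [p28], p29 ↦ [p29=p30], p30 ↦ [p29=p30], p31 ↦ [p31].
For each subset V ⊆ X/∼, compute π^{-1}(V) ⊆ X and check whether π^{-1}(V) ∈ τ. V is open in τ_Q iff π^{-1}(V) ∈ τ.
  V = {}: π^{-1}(V) = ∅ ∈ τ ✓.
  V = {[p28]}: π^{-1}(V) = {p28} ∉ τ ✗.
  V = {[p29=p30]}: π^{-1}(V) = {p29, p30} ∉ τ ✗.
  V = {[p28], [p29=p30]}: π^{-1}(V) = {p28, p29, p30} ∉ τ ✗.
  V = {[p31]}: π^{-1}(V) = {p31} ∈ τ ✓.
  V = {[p28], [p31]}: π^{-1}(V) = {p28, p31} ∉ τ ✗.
  V = {[p29=p30], [p31]}: π^{-1}(V) = {p29, p30, p31} ∉ τ ✗.
  V = {[p28], [p29=p30], [p31]}: π^{-1}(V) = {p28, p29, p30, p31} ∈ τ ✓.
Open sets in the quotient: τ_Q = {{}, {[p31]}, {[p28], [p29=p30], [p31]}} (3 elements).


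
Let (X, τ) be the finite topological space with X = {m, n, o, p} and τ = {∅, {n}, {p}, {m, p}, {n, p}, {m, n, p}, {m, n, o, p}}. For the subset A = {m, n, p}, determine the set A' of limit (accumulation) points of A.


A' = {m, o}

For each x ∈ X, list the open sets U ∈ τ with x ∈ U, then check whether U ∩ (A ∖ {x}) ≠ ∅ for every such U.
  x = m: opens ∋ x are {m, p}, {m, n, p}, {m, n, o, p}; each meets A ∖ {m}, so x IS a limit point.
  x = n: open {n} ∋ x has {n} ∩ (A ∖ {n}) = ∅, so x is NOT a limit point.
  x = o: opens ∋ x are {m, n, o, p}; each meets A ∖ {o}, so x IS a limit point.
  x = p: open {p} ∋ x has {p} ∩ (A ∖ {p}) = ∅, so x is NOT a limit point.
Collecting: A' = {m, o}.


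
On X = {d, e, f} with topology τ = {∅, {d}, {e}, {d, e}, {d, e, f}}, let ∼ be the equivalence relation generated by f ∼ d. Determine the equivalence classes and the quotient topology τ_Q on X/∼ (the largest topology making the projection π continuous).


X/∼ = {[d=f], [e]}; |τ_Q| = 3.

Equivalence classes: [d=f], [e].
Quotient map π: X → X/∼ sends d ↦ [d=f], e ↦ [e], f ↦ [d=f].
For each subset V ⊆ X/∼, compute π^{-1}(V) ⊆ X and check whether π^{-1}(V) ∈ τ. V is open in τ_Q iff π^{-1}(V) ∈ τ.
  V = {}: π^{-1}(V) = ∅ ∈ τ ✓.
  V = {[d=f]}: π^{-1}(V) = {d, f} ∉ τ ✗.
  V = {[e]}: π^{-1}(V) = {e} ∈ τ ✓.
  V = {[d=f], [e]}: π^{-1}(V) = {d, e, f} ∈ τ ✓.
Open sets in the quotient: τ_Q = {{}, {[e]}, {[d=f], [e]}} (3 elements).


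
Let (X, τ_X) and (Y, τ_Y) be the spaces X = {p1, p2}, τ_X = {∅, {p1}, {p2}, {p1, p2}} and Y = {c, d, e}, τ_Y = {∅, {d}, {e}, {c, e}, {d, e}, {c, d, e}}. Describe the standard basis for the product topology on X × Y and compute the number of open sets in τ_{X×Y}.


Basis B = {∅ × ∅, {p1} × {d}, {p1} × {e}, {p2} × {d}, {p2} × {e}, {p1} × {c, e}, {p1} × {d, e}, {p1, p2} × {d}, {p1, p2} × {e}, {p2} × {c, e}, {p2} × {d, e}, {p1} × {c, d, e}, {p2} × {c, d, e}, {p1, p2} × {c, e}, {p1, p2} × {d, e}, {p1, p2} × {c, d, e}}; |τ_{X×Y}| = 36.

Enumerate products U × V with U ∈ τ_X, V ∈ τ_Y (deduplicated):
  ∅ × ∅ = {} (∅)
  {p1} × {d} = {(p1,d)}
  {p1} × {e} = {(p1,e)}
  {p2} × {d} = {(p2,d)}
  {p2} × {e} = {(p2,e)}
  {p1} × {c, e} = {(p1,c), (p1,e)}
  {p1} × {d, e} = {(p1,d), (p1,e)}
  {p1, p2} × {d} = {(p1,d), (p2,d)}
  {p1, p2} × {e} = {(p1,e), (p2,e)}
  {p2} × {c, e} = {(p2,c), (p2,e)}
  {p2} × {d, e} = {(p2,d), (p2,e)}
  {p1} × {c, d, e} = {(p1,c), (p1,d), (p1,e)}
  {p2} × {c, d, e} = {(p2,c), (p2,d), (p2,e)}
  {p1, p2} × {c, e} = {(p1,c), (p1,e), (p2,c), (p2,e)}
  {p1, p2} × {d, e} = {(p1,d), (p1,e), (p2,d), (p2,e)}
  {p1, p2} × {c, d, e} = {(p1,c), (p1,d), (p1,e), (p2,c), (p2,d), (p2,e)}
These 16 distinct sets form the basis B.
Close under arbitrary unions to get τ_{X×Y}; counting gives |τ_{X×Y}| = 36.


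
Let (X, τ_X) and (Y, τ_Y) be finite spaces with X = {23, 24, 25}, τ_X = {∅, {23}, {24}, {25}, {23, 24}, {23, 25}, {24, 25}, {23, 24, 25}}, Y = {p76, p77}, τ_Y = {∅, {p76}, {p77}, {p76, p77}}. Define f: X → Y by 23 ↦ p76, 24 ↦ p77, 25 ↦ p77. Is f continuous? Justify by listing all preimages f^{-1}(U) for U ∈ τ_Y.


f IS continuous.

Compute f^{-1}(U) for each U ∈ τ_Y:
  U = ∅: f^{-1}(U) = ∅ ∈ τ_X ✓.
  U = {p76}: f^{-1}(U) = {23} ∈ τ_X ✓.
  U = {p77}: f^{-1}(U) = {24, 25} ∈ τ_X ✓.
  U = {p76, p77}: f^{-1}(U) = {23, 24, 25} ∈ τ_X ✓.
Every preimage lies in τ_X, so f IS continuous.


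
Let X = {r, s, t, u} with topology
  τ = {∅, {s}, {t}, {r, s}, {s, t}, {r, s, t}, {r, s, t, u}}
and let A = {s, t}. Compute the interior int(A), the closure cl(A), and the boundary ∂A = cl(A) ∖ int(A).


int(A) = {s, t}, cl(A) = {r, s, t, u}, ∂A = {r, u}.

Closed sets in (X, τ) are complements of opens:
  closed(X, τ) = {∅, {u}, {r, u}, {t, u}, {r, s, u}, {r, t, u}, {r, s, t, u}}.
int(A) = ⋃ {U ∈ τ : U ⊆ A}. Opens contained in A: ∅, {s}, {t}, {s, t}.
Taking the union of these: int(A) = {s, t}.
cl(A) = ⋂ {C closed : A ⊆ C}. Closed sets containing A: {r, s, t, u}.
Intersecting these: cl(A) = {r, s, t, u}.
∂A = cl(A) ∖ int(A) = {r, s, t, u} ∖ {s, t} = {r, u}.


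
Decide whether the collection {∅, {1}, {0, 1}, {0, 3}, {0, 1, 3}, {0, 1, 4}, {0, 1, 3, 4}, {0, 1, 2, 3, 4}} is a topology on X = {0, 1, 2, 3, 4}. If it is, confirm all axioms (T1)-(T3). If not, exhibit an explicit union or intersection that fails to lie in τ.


τ is NOT a topology on X.

Axiom (T1): ∅ ∈ τ? Yes; X ∈ τ? Yes.
Axiom (T2/T3): check pairwise unions and intersections of members of τ.
Counterexample for (T3): {0, 1} ∩ {0, 3} = {0} ∉ τ. Therefore τ is NOT a topology.


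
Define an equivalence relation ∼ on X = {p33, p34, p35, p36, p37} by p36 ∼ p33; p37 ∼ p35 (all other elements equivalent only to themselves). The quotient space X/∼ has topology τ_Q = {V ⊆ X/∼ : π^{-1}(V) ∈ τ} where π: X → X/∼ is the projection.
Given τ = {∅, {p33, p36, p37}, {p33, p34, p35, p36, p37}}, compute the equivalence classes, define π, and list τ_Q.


X/∼ = {[p33=p36], [p34], [p35=p37]}; |τ_Q| = 2.

Equivalence classes: [p33=p36], [p34], [p35=p37].
Quotient map π: X → X/∼ sends p33 ↦ [p33=p36], p34 ↦ [p34], p35 ↦ [p35=p37], p36 ↦ [p33=p36], p37 ↦ [p35=p37].
For each subset V ⊆ X/∼, compute π^{-1}(V) ⊆ X and check whether π^{-1}(V) ∈ τ. V is open in τ_Q iff π^{-1}(V) ∈ τ.
  V = {}: π^{-1}(V) = ∅ ∈ τ ✓.
  V = {[p33=p36]}: π^{-1}(V) = {p33, p36} ∉ τ ✗.
  V = {[p34]}: π^{-1}(V) = {p34} ∉ τ ✗.
  V = {[p33=p36], [p34]}: π^{-1}(V) = {p33, p34, p36} ∉ τ ✗.
  V = {[p35=p37]}: π^{-1}(V) = {p35, p37} ∉ τ ✗.
  V = {[p33=p36], [p35=p37]}: π^{-1}(V) = {p33, p35, p36, p37} ∉ τ ✗.
  V = {[p34], [p35=p37]}: π^{-1}(V) = {p34, p35, p37} ∉ τ ✗.
  V = {[p33=p36], [p34], [p35=p37]}: π^{-1}(V) = {p33, p34, p35, p36, p37} ∈ τ ✓.
Open sets in the quotient: τ_Q = {{}, {[p33=p36], [p34], [p35=p37]}} (2 elements).


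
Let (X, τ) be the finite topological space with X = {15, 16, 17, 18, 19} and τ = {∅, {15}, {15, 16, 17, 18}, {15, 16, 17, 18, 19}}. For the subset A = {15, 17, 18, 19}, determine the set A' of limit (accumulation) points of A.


A' = {16, 17, 18, 19}

For each x ∈ X, list the open sets U ∈ τ with x ∈ U, then check whether U ∩ (A ∖ {x}) ≠ ∅ for every such U.
  x = 15: open {15} ∋ x has {15} ∩ (A ∖ {15}) = ∅, so x is NOT a limit point.
  x = 16: opens ∋ x are {15, 16, 17, 18}, {15, 16, 17, 18, 19}; each meets A ∖ {16}, so x IS a limit point.
  x = 17: opens ∋ x are {15, 16, 17, 18}, {15, 16, 17, 18, 19}; each meets A ∖ {17}, so x IS a limit point.
  x = 18: opens ∋ x are {15, 16, 17, 18}, {15, 16, 17, 18, 19}; each meets A ∖ {18}, so x IS a limit point.
  x = 19: opens ∋ x are {15, 16, 17, 18, 19}; each meets A ∖ {19}, so x IS a limit point.
Collecting: A' = {16, 17, 18, 19}.


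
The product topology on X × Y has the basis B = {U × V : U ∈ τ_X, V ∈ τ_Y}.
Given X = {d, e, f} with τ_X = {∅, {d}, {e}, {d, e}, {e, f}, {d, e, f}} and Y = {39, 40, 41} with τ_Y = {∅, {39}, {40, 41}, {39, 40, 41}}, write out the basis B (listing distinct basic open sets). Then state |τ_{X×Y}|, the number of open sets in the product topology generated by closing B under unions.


Basis B = {∅ × ∅, {d} × {39}, {e} × {39}, {d, e} × {39}, {d} × {40, 41}, {e, f} × {39}, {e} × {40, 41}, {d} × {39, 40, 41}, {d, e, f} × {39}, {e} × {39, 40, 41}, {d, e} × {40, 41}, {e, f} × {40, 41}, {d, e} × {39, 40, 41}, {d, e, f} × {40, 41}, {e, f} × {39, 40, 41}, {d, e, f} × {39, 40, 41}}; |τ_{X×Y}| = 36.

Enumerate products U × V with U ∈ τ_X, V ∈ τ_Y (deduplicated):
  ∅ × ∅ = {} (∅)
  {d} × {39} = {(d,39)}
  {e} × {39} = {(e,39)}
  {d, e} × {39} = {(d,39), (e,39)}
  {d} × {40, 41} = {(d,40), (d,41)}
  {e, f} × {39} = {(e,39), (f,39)}
  {e} × {40, 41} = {(e,40), (e,41)}
  {d} × {39, 40, 41} = {(d,39), (d,40), (d,41)}
  {d, e, f} × {39} = {(d,39), (e,39), (f,39)}
  {e} × {39, 40, 41} = {(e,39), (e,40), (e,41)}
  {d, e} × {40, 41} = {(d,40), (d,41), (e,40), (e,41)}
  {e, f} × {40, 41} = {(e,40), (e,41), (f,40), (f,41)}
  {d, e} × {39, 40, 41} = {(d,39), (d,40), (d,41), (e,39), (e,40), (e,41)}
  {d, e, f} × {40, 41} = {(d,40), (d,41), (e,40), (e,41), (f,40), (f,41)}
  {e, f} × {39, 40, 41} = {(e,39), (e,40), (e,41), (f,39), (f,40), (f,41)}
  {d, e, f} × {39, 40, 41} = {(d,39), (d,40), (d,41), (e,39), (e,40), (e,41), (f,39), (f,40), (f,41)}
These 16 distinct sets form the basis B.
Close under arbitrary unions to get τ_{X×Y}; counting gives |τ_{X×Y}| = 36.


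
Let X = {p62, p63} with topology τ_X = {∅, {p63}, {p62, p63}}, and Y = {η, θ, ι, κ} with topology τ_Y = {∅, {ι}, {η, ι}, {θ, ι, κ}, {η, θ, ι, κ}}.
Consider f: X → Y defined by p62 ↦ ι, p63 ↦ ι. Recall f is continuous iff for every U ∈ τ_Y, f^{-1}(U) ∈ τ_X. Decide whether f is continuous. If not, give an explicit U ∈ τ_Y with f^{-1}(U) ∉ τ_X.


f IS continuous.

Compute f^{-1}(U) for each U ∈ τ_Y:
  U = ∅: f^{-1}(U) = ∅ ∈ τ_X ✓.
  U = {ι}: f^{-1}(U) = {p62, p63} ∈ τ_X ✓.
  U = {η, ι}: f^{-1}(U) = {p62, p63} ∈ τ_X ✓.
  U = {θ, ι, κ}: f^{-1}(U) = {p62, p63} ∈ τ_X ✓.
  U = {η, θ, ι, κ}: f^{-1}(U) = {p62, p63} ∈ τ_X ✓.
Every preimage lies in τ_X, so f IS continuous.


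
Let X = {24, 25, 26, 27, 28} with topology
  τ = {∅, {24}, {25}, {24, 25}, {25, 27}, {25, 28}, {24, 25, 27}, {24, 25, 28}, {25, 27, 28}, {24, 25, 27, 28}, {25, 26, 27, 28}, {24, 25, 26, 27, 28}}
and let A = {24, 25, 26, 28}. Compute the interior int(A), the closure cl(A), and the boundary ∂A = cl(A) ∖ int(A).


int(A) = {24, 25, 28}, cl(A) = {24, 25, 26, 27, 28}, ∂A = {26, 27}.

Closed sets in (X, τ) are complements of opens:
  closed(X, τ) = {∅, {24}, {26}, {24, 26}, {26, 27}, {26, 28}, {24, 26, 27}, {24, 26, 28}, {26, 27, 28}, {24, 26, 27, 28}, {25, 26, 27, 28}, {24, 25, 26, 27, 28}}.
int(A) = ⋃ {U ∈ τ : U ⊆ A}. Opens contained in A: ∅, {24}, {25}, {24, 25}, {25, 28}, {24, 25, 28}.
Taking the union of these: int(A) = {24, 25, 28}.
cl(A) = ⋂ {C closed : A ⊆ C}. Closed sets containing A: {24, 25, 26, 27, 28}.
Intersecting these: cl(A) = {24, 25, 26, 27, 28}.
∂A = cl(A) ∖ int(A) = {24, 25, 26, 27, 28} ∖ {24, 25, 28} = {26, 27}.


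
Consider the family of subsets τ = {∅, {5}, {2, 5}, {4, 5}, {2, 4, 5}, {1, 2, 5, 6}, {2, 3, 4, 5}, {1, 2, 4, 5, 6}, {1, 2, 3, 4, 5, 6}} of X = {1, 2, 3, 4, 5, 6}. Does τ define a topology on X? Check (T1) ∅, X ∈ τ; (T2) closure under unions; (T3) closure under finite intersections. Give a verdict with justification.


τ IS a topology on X.

Axiom (T1): ∅ ∈ τ? Yes; X ∈ τ? Yes.
Axiom (T2/T3): check pairwise unions and intersections of members of τ.
All pairwise intersections and unions checked — each lies in τ. Therefore τ satisfies (T1), (T2), (T3): it IS a topology on X.


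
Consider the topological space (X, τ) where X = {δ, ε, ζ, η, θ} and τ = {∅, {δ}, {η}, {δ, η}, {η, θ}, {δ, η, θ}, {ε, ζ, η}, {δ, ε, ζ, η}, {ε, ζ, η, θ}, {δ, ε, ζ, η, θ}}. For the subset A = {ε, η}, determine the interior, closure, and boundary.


int(A) = {η}, cl(A) = {ε, ζ, η, θ}, ∂A = {ε, ζ, θ}.

Closed sets in (X, τ) are complements of opens:
  closed(X, τ) = {∅, {δ}, {θ}, {δ, θ}, {ε, ζ}, {δ, ε, ζ}, {ε, ζ, θ}, {δ, ε, ζ, θ}, {ε, ζ, η, θ}, {δ, ε, ζ, η, θ}}.
int(A) = ⋃ {U ∈ τ : U ⊆ A}. Opens contained in A: ∅, {η}.
Taking the union of these: int(A) = {η}.
cl(A) = ⋂ {C closed : A ⊆ C}. Closed sets containing A: {ε, ζ, η, θ}, {δ, ε, ζ, η, θ}.
Intersecting these: cl(A) = {ε, ζ, η, θ}.
∂A = cl(A) ∖ int(A) = {ε, ζ, η, θ} ∖ {η} = {ε, ζ, θ}.


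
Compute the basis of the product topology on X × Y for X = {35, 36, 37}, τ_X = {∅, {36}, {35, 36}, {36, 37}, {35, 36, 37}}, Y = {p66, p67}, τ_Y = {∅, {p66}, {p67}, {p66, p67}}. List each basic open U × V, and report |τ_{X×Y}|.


Basis B = {∅ × ∅, {36} × {p66}, {36} × {p67}, {35, 36} × {p66}, {35, 36} × {p67}, {36} × {p66, p67}, {36, 37} × {p66}, {36, 37} × {p67}, {35, 36, 37} × {p66}, {35, 36, 37} × {p67}, {35, 36} × {p66, p67}, {36, 37} × {p66, p67}, {35, 36, 37} × {p66, p67}}; |τ_{X×Y}| = 25.

Enumerate products U × V with U ∈ τ_X, V ∈ τ_Y (deduplicated):
  ∅ × ∅ = {} (∅)
  {36} × {p66} = {(36,p66)}
  {36} × {p67} = {(36,p67)}
  {35, 36} × {p66} = {(35,p66), (36,p66)}
  {35, 36} × {p67} = {(35,p67), (36,p67)}
  {36} × {p66, p67} = {(36,p66), (36,p67)}
  {36, 37} × {p66} = {(36,p66), (37,p66)}
  {36, 37} × {p67} = {(36,p67), (37,p67)}
  {35, 36, 37} × {p66} = {(35,p66), (36,p66), (37,p66)}
  {35, 36, 37} × {p67} = {(35,p67), (36,p67), (37,p67)}
  {35, 36} × {p66, p67} = {(35,p66), (35,p67), (36,p66), (36,p67)}
  {36, 37} × {p66, p67} = {(36,p66), (36,p67), (37,p66), (37,p67)}
  {35, 36, 37} × {p66, p67} = {(35,p66), (35,p67), (36,p66), (36,p67), (37,p66), (37,p67)}
These 13 distinct sets form the basis B.
Close under arbitrary unions to get τ_{X×Y}; counting gives |τ_{X×Y}| = 25.


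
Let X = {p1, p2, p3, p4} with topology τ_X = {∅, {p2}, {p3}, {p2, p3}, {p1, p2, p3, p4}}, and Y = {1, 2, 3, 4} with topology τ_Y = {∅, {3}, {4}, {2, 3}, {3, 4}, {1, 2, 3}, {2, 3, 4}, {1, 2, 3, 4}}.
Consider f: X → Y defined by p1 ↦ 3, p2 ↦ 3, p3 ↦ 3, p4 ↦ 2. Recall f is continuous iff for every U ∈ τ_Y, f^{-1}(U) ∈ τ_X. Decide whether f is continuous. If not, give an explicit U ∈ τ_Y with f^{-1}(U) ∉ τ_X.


f is NOT continuous.

Compute f^{-1}(U) for each U ∈ τ_Y:
  U = ∅: f^{-1}(U) = ∅ ∈ τ_X ✓.
  U = {3}: f^{-1}(U) = {p1, p2, p3} ∉ τ_X ✗.
  U = {4}: f^{-1}(U) = ∅ ∈ τ_X ✓.
  U = {2, 3}: f^{-1}(U) = {p1, p2, p3, p4} ∈ τ_X ✓.
  U = {3, 4}: f^{-1}(U) = {p1, p2, p3} ∉ τ_X ✗.
  U = {1, 2, 3}: f^{-1}(U) = {p1, p2, p3, p4} ∈ τ_X ✓.
  U = {2, 3, 4}: f^{-1}(U) = {p1, p2, p3, p4} ∈ τ_X ✓.
  U = {1, 2, 3, 4}: f^{-1}(U) = {p1, p2, p3, p4} ∈ τ_X ✓.
Found U = {3} with f^{-1}(U) = {p1, p2, p3} not in τ_X. Therefore f is NOT continuous.


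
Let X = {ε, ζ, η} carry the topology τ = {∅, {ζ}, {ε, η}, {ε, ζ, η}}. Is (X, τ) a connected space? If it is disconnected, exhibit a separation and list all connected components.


(X, τ) is disconnected; components = [{ζ}, {ε, η}].

Find clopen sets (U ∈ τ with X ∖ U ∈ τ):
  U = ∅, X ∖ U = {ε, ζ, η} — both open, so U is clopen.
  U = {ζ}, X ∖ U = {ε, η} — both open, so U is clopen.
  U = {ε, η}, X ∖ U = {ζ} — both open, so U is clopen.
  U = {ε, ζ, η}, X ∖ U = ∅ — both open, so U is clopen.
Nontrivial clopen(s) exist: e.g. {ζ}. So (X, τ) is disconnected.
Compute connected components by grouping points that agree on all clopens:
  component: {ζ}
  component: {ε, η}


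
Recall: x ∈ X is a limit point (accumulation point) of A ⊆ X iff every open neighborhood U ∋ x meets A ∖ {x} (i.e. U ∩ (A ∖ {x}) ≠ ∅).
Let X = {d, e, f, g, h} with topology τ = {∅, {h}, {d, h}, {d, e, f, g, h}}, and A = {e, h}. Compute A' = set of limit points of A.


A' = {d, e, f, g}

For each x ∈ X, list the open sets U ∈ τ with x ∈ U, then check whether U ∩ (A ∖ {x}) ≠ ∅ for every such U.
  x = d: opens ∋ x are {d, h}, {d, e, f, g, h}; each meets A ∖ {d}, so x IS a limit point.
  x = e: opens ∋ x are {d, e, f, g, h}; each meets A ∖ {e}, so x IS a limit point.
  x = f: opens ∋ x are {d, e, f, g, h}; each meets A ∖ {f}, so x IS a limit point.
  x = g: opens ∋ x are {d, e, f, g, h}; each meets A ∖ {g}, so x IS a limit point.
  x = h: open {h} ∋ x has {h} ∩ (A ∖ {h}) = ∅, so x is NOT a limit point.
Collecting: A' = {d, e, f, g}.


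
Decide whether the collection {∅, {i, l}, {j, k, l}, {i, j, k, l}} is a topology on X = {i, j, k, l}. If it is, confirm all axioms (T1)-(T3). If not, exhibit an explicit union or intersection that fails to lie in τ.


τ is NOT a topology on X.

Axiom (T1): ∅ ∈ τ? Yes; X ∈ τ? Yes.
Axiom (T2/T3): check pairwise unions and intersections of members of τ.
Counterexample for (T3): {i, l} ∩ {j, k, l} = {l} ∉ τ. Therefore τ is NOT a topology.


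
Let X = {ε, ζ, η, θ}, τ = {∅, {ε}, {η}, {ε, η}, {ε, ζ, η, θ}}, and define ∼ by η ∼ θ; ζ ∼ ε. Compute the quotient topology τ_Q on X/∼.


X/∼ = {[ε=ζ], [η=θ]}; |τ_Q| = 2.

Equivalence classes: [ε=ζ], [η=θ].
Quotient map π: X → X/∼ sends ε ↦ [ε=ζ], ζ ↦ [ε=ζ], η ↦ [η=θ], θ ↦ [η=θ].
For each subset V ⊆ X/∼, compute π^{-1}(V) ⊆ X and check whether π^{-1}(V) ∈ τ. V is open in τ_Q iff π^{-1}(V) ∈ τ.
  V = {}: π^{-1}(V) = ∅ ∈ τ ✓.
  V = {[ε=ζ]}: π^{-1}(V) = {ε, ζ} ∉ τ ✗.
  V = {[η=θ]}: π^{-1}(V) = {η, θ} ∉ τ ✗.
  V = {[ε=ζ], [η=θ]}: π^{-1}(V) = {ε, ζ, η, θ} ∈ τ ✓.
Open sets in the quotient: τ_Q = {{}, {[ε=ζ], [η=θ]}} (2 elements).


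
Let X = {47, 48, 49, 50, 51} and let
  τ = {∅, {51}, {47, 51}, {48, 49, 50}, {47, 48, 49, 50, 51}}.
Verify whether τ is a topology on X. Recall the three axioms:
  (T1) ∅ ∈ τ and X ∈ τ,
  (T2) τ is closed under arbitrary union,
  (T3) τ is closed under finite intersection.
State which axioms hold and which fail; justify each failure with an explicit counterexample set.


τ is NOT a topology on X.

Axiom (T1): ∅ ∈ τ? Yes; X ∈ τ? Yes.
Axiom (T2/T3): check pairwise unions and intersections of members of τ.
Counterexample for (T2): {51} ∪ {48, 49, 50} = {48, 49, 50, 51} ∉ τ. Therefore τ is NOT a topology.


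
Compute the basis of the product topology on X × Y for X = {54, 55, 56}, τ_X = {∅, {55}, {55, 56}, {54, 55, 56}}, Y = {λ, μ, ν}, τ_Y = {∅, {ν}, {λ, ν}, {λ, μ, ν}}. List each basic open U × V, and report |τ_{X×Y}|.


Basis B = {∅ × ∅, {55} × {ν}, {55} × {λ, ν}, {55, 56} × {ν}, {54, 55, 56} × {ν}, {55} × {λ, μ, ν}, {55, 56} × {λ, ν}, {54, 55, 56} × {λ, ν}, {55, 56} × {λ, μ, ν}, {54, 55, 56} × {λ, μ, ν}}; |τ_{X×Y}| = 20.

Enumerate products U × V with U ∈ τ_X, V ∈ τ_Y (deduplicated):
  ∅ × ∅ = {} (∅)
  {55} × {ν} = {(55,ν)}
  {55} × {λ, ν} = {(55,λ), (55,ν)}
  {55, 56} × {ν} = {(55,ν), (56,ν)}
  {54, 55, 56} × {ν} = {(54,ν), (55,ν), (56,ν)}
  {55} × {λ, μ, ν} = {(55,λ), (55,μ), (55,ν)}
  {55, 56} × {λ, ν} = {(55,λ), (55,ν), (56,λ), (56,ν)}
  {54, 55, 56} × {λ, ν} = {(54,λ), (54,ν), (55,λ), (55,ν), (56,λ), (56,ν)}
  {55, 56} × {λ, μ, ν} = {(55,λ), (55,μ), (55,ν), (56,λ), (56,μ), (56,ν)}
  {54, 55, 56} × {λ, μ, ν} = {(54,λ), (54,μ), (54,ν), (55,λ), (55,μ), (55,ν), (56,λ), (56,μ), (56,ν)}
These 10 distinct sets form the basis B.
Close under arbitrary unions to get τ_{X×Y}; counting gives |τ_{X×Y}| = 20.


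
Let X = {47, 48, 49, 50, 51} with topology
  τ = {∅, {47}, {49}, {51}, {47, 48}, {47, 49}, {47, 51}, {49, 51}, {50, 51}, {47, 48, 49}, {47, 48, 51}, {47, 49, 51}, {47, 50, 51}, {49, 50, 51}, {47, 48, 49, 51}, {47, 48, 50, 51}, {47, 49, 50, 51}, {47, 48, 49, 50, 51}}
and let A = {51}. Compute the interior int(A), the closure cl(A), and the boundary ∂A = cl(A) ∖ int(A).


int(A) = {51}, cl(A) = {50, 51}, ∂A = {50}.

Closed sets in (X, τ) are complements of opens:
  closed(X, τ) = {∅, {48}, {49}, {50}, {47, 48}, {48, 49}, {48, 50}, {49, 50}, {50, 51}, {47, 48, 49}, {47, 48, 50}, {48, 49, 50}, {48, 50, 51}, {49, 50, 51}, {47, 48, 49, 50}, {47, 48, 50, 51}, {48, 49, 50, 51}, {47, 48, 49, 50, 51}}.
int(A) = ⋃ {U ∈ τ : U ⊆ A}. Opens contained in A: ∅, {51}.
Taking the union of these: int(A) = {51}.
cl(A) = ⋂ {C closed : A ⊆ C}. Closed sets containing A: {50, 51}, {48, 50, 51}, {49, 50, 51}, {47, 48, 50, 51}, {48, 49, 50, 51}, {47, 48, 49, 50, 51}.
Intersecting these: cl(A) = {50, 51}.
∂A = cl(A) ∖ int(A) = {50, 51} ∖ {51} = {50}.


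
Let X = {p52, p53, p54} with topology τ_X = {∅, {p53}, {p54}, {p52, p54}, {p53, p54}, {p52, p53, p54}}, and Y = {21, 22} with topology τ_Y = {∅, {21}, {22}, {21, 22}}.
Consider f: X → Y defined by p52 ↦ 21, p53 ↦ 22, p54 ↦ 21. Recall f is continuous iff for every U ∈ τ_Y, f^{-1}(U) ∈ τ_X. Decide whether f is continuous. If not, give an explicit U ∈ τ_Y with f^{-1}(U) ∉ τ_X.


f IS continuous.

Compute f^{-1}(U) for each U ∈ τ_Y:
  U = ∅: f^{-1}(U) = ∅ ∈ τ_X ✓.
  U = {21}: f^{-1}(U) = {p52, p54} ∈ τ_X ✓.
  U = {22}: f^{-1}(U) = {p53} ∈ τ_X ✓.
  U = {21, 22}: f^{-1}(U) = {p52, p53, p54} ∈ τ_X ✓.
Every preimage lies in τ_X, so f IS continuous.


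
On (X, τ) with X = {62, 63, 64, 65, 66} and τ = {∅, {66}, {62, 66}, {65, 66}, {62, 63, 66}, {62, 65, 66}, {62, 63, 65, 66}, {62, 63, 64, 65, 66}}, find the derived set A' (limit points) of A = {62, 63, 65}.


A' = {63, 64}

For each x ∈ X, list the open sets U ∈ τ with x ∈ U, then check whether U ∩ (A ∖ {x}) ≠ ∅ for every such U.
  x = 62: open {62, 66} ∋ x has {62, 66} ∩ (A ∖ {62}) = ∅, so x is NOT a limit point.
  x = 63: opens ∋ x are {62, 63, 66}, {62, 63, 65, 66}, {62, 63, 64, 65, 66}; each meets A ∖ {63}, so x IS a limit point.
  x = 64: opens ∋ x are {62, 63, 64, 65, 66}; each meets A ∖ {64}, so x IS a limit point.
  x = 65: open {65, 66} ∋ x has {65, 66} ∩ (A ∖ {65}) = ∅, so x is NOT a limit point.
  x = 66: open {66} ∋ x has {66} ∩ (A ∖ {66}) = ∅, so x is NOT a limit point.
Collecting: A' = {63, 64}.


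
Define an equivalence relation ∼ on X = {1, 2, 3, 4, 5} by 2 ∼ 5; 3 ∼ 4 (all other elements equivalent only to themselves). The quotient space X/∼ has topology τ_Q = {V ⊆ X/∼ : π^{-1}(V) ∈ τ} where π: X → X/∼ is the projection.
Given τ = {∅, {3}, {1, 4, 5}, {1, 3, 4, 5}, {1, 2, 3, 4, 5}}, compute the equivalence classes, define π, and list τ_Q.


X/∼ = {[1], [2=5], [3=4]}; |τ_Q| = 2.

Equivalence classes: [1], [2=5], [3=4].
Quotient map π: X → X/∼ sends 1 ↦ [1], 2 ↦ [2=5], 3 ↦ [3=4], 4 ↦ [3=4], 5 ↦ [2=5].
For each subset V ⊆ X/∼, compute π^{-1}(V) ⊆ X and check whether π^{-1}(V) ∈ τ. V is open in τ_Q iff π^{-1}(V) ∈ τ.
  V = {}: π^{-1}(V) = ∅ ∈ τ ✓.
  V = {[1]}: π^{-1}(V) = {1} ∉ τ ✗.
  V = {[2=5]}: π^{-1}(V) = {2, 5} ∉ τ ✗.
  V = {[1], [2=5]}: π^{-1}(V) = {1, 2, 5} ∉ τ ✗.
  V = {[3=4]}: π^{-1}(V) = {3, 4} ∉ τ ✗.
  V = {[1], [3=4]}: π^{-1}(V) = {1, 3, 4} ∉ τ ✗.
  V = {[2=5], [3=4]}: π^{-1}(V) = {2, 3, 4, 5} ∉ τ ✗.
  V = {[1], [2=5], [3=4]}: π^{-1}(V) = {1, 2, 3, 4, 5} ∈ τ ✓.
Open sets in the quotient: τ_Q = {{}, {[1], [2=5], [3=4]}} (2 elements).


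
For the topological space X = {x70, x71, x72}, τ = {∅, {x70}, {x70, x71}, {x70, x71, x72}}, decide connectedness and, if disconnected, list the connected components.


(X, τ) is connected.

Find clopen sets (U ∈ τ with X ∖ U ∈ τ):
  U = ∅, X ∖ U = {x70, x71, x72} — both open, so U is clopen.
  U = {x70, x71, x72}, X ∖ U = ∅ — both open, so U is clopen.
Only trivial clopens (∅ and X) exist, so (X, τ) is connected.
Compute connected components by grouping points that agree on all clopens:
  component: {x70, x71, x72}


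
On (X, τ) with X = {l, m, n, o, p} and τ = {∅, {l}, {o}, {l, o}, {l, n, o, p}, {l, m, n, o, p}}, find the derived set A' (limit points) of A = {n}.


A' = {m, p}

For each x ∈ X, list the open sets U ∈ τ with x ∈ U, then check whether U ∩ (A ∖ {x}) ≠ ∅ for every such U.
  x = l: open {l} ∋ x has {l} ∩ (A ∖ {l}) = ∅, so x is NOT a limit point.
  x = m: opens ∋ x are {l, m, n, o, p}; each meets A ∖ {m}, so x IS a limit point.
  x = n: open {l, n, o, p} ∋ x has {l, n, o, p} ∩ (A ∖ {n}) = ∅, so x is NOT a limit point.
  x = o: open {o} ∋ x has {o} ∩ (A ∖ {o}) = ∅, so x is NOT a limit point.
  x = p: opens ∋ x are {l, n, o, p}, {l, m, n, o, p}; each meets A ∖ {p}, so x IS a limit point.
Collecting: A' = {m, p}.


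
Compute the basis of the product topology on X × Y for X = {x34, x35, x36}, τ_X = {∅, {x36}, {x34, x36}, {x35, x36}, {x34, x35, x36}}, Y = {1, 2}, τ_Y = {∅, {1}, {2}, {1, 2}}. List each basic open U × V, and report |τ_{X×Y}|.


Basis B = {∅ × ∅, {x36} × {1}, {x36} × {2}, {x34, x36} × {1}, {x34, x36} × {2}, {x35, x36} × {1}, {x35, x36} × {2}, {x36} × {1, 2}, {x34, x35, x36} × {1}, {x34, x35, x36} × {2}, {x34, x36} × {1, 2}, {x35, x36} × {1, 2}, {x34, x35, x36} × {1, 2}}; |τ_{X×Y}| = 25.

Enumerate products U × V with U ∈ τ_X, V ∈ τ_Y (deduplicated):
  ∅ × ∅ = {} (∅)
  {x36} × {1} = {(x36,1)}
  {x36} × {2} = {(x36,2)}
  {x34, x36} × {1} = {(x34,1), (x36,1)}
  {x34, x36} × {2} = {(x34,2), (x36,2)}
  {x35, x36} × {1} = {(x35,1), (x36,1)}
  {x35, x36} × {2} = {(x35,2), (x36,2)}
  {x36} × {1, 2} = {(x36,1), (x36,2)}
  {x34, x35, x36} × {1} = {(x34,1), (x35,1), (x36,1)}
  {x34, x35, x36} × {2} = {(x34,2), (x35,2), (x36,2)}
  {x34, x36} × {1, 2} = {(x34,1), (x34,2), (x36,1), (x36,2)}
  {x35, x36} × {1, 2} = {(x35,1), (x35,2), (x36,1), (x36,2)}
  {x34, x35, x36} × {1, 2} = {(x34,1), (x34,2), (x35,1), (x35,2), (x36,1), (x36,2)}
These 13 distinct sets form the basis B.
Close under arbitrary unions to get τ_{X×Y}; counting gives |τ_{X×Y}| = 25.


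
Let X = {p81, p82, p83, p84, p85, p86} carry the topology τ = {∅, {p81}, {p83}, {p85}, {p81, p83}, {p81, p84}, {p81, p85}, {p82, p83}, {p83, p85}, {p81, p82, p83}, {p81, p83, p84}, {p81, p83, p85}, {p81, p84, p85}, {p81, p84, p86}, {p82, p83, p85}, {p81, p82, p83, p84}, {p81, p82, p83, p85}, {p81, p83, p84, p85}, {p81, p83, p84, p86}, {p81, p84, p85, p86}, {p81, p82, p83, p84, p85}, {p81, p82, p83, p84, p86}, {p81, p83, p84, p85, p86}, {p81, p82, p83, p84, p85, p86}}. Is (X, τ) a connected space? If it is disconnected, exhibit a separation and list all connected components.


(X, τ) is disconnected; components = [{p85}, {p82, p83}, {p81, p84, p86}].

Find clopen sets (U ∈ τ with X ∖ U ∈ τ):
  U = ∅, X ∖ U = {p81, p82, p83, p84, p85, p86} — both open, so U is clopen.
  U = {p85}, X ∖ U = {p81, p82, p83, p84, p86} — both open, so U is clopen.
  U = {p82, p83}, X ∖ U = {p81, p84, p85, p86} — both open, so U is clopen.
  U = {p81, p84, p86}, X ∖ U = {p82, p83, p85} — both open, so U is clopen.
  U = {p82, p83, p85}, X ∖ U = {p81, p84, p86} — both open, so U is clopen.
  U = {p81, p84, p85, p86}, X ∖ U = {p82, p83} — both open, so U is clopen.
  U = {p81, p82, p83, p84, p86}, X ∖ U = {p85} — both open, so U is clopen.
  U = {p81, p82, p83, p84, p85, p86}, X ∖ U = ∅ — both open, so U is clopen.
Nontrivial clopen(s) exist: e.g. {p81, p82, p83, p84, p86}. So (X, τ) is disconnected.
Compute connected components by grouping points that agree on all clopens:
  component: {p85}
  component: {p82, p83}
  component: {p81, p84, p86}


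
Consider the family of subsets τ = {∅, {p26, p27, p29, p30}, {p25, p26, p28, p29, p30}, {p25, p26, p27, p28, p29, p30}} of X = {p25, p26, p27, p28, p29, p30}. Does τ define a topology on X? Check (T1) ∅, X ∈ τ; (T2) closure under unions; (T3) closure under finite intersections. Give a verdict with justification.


τ is NOT a topology on X.

Axiom (T1): ∅ ∈ τ? Yes; X ∈ τ? Yes.
Axiom (T2/T3): check pairwise unions and intersections of members of τ.
Counterexample for (T3): {p26, p27, p29, p30} ∩ {p25, p26, p28, p29, p30} = {p26, p29, p30} ∉ τ. Therefore τ is NOT a topology.


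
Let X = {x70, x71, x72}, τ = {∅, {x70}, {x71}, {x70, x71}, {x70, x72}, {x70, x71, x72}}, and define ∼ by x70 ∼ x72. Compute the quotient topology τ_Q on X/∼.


X/∼ = {[x70=x72], [x71]}; |τ_Q| = 4.

Equivalence classes: [x70=x72], [x71].
Quotient map π: X → X/∼ sends x70 ↦ [x70=x72], x71 ↦ [x71], x72 ↦ [x70=x72].
For each subset V ⊆ X/∼, compute π^{-1}(V) ⊆ X and check whether π^{-1}(V) ∈ τ. V is open in τ_Q iff π^{-1}(V) ∈ τ.
  V = {}: π^{-1}(V) = ∅ ∈ τ ✓.
  V = {[x70=x72]}: π^{-1}(V) = {x70, x72} ∈ τ ✓.
  V = {[x71]}: π^{-1}(V) = {x71} ∈ τ ✓.
  V = {[x70=x72], [x71]}: π^{-1}(V) = {x70, x71, x72} ∈ τ ✓.
Open sets in the quotient: τ_Q = {{}, {[x70=x72]}, {[x71]}, {[x70=x72], [x71]}} (4 elements).


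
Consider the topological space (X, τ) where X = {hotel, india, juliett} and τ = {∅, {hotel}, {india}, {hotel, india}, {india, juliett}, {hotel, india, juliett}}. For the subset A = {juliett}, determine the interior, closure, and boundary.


int(A) = ∅, cl(A) = {juliett}, ∂A = {juliett}.

Closed sets in (X, τ) are complements of opens:
  closed(X, τ) = {∅, {hotel}, {juliett}, {hotel, juliett}, {india, juliett}, {hotel, india, juliett}}.
int(A) = ⋃ {U ∈ τ : U ⊆ A}. Opens contained in A: ∅.
Taking the union of these: int(A) = ∅.
cl(A) = ⋂ {C closed : A ⊆ C}. Closed sets containing A: {juliett}, {hotel, juliett}, {india, juliett}, {hotel, india, juliett}.
Intersecting these: cl(A) = {juliett}.
∂A = cl(A) ∖ int(A) = {juliett} ∖ ∅ = {juliett}.


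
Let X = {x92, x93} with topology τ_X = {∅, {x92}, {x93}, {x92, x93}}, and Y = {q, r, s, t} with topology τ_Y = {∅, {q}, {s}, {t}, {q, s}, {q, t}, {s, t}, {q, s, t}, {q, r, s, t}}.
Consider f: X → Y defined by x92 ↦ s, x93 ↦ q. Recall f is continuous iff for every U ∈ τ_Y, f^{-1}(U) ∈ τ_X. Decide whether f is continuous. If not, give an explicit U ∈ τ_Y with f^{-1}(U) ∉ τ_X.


f IS continuous.

Compute f^{-1}(U) for each U ∈ τ_Y:
  U = ∅: f^{-1}(U) = ∅ ∈ τ_X ✓.
  U = {q}: f^{-1}(U) = {x93} ∈ τ_X ✓.
  U = {s}: f^{-1}(U) = {x92} ∈ τ_X ✓.
  U = {t}: f^{-1}(U) = ∅ ∈ τ_X ✓.
  U = {q, s}: f^{-1}(U) = {x92, x93} ∈ τ_X ✓.
  U = {q, t}: f^{-1}(U) = {x93} ∈ τ_X ✓.
  U = {s, t}: f^{-1}(U) = {x92} ∈ τ_X ✓.
  U = {q, s, t}: f^{-1}(U) = {x92, x93} ∈ τ_X ✓.
  U = {q, r, s, t}: f^{-1}(U) = {x92, x93} ∈ τ_X ✓.
Every preimage lies in τ_X, so f IS continuous.


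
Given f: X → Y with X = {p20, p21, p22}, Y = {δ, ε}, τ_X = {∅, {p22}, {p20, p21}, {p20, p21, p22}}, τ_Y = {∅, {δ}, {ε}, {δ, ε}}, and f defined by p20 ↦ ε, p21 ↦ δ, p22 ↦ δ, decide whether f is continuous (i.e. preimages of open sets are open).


f is NOT continuous.

Compute f^{-1}(U) for each U ∈ τ_Y:
  U = ∅: f^{-1}(U) = ∅ ∈ τ_X ✓.
  U = {δ}: f^{-1}(U) = {p21, p22} ∉ τ_X ✗.
  U = {ε}: f^{-1}(U) = {p20} ∉ τ_X ✗.
  U = {δ, ε}: f^{-1}(U) = {p20, p21, p22} ∈ τ_X ✓.
Found U = {δ} with f^{-1}(U) = {p21, p22} not in τ_X. Therefore f is NOT continuous.


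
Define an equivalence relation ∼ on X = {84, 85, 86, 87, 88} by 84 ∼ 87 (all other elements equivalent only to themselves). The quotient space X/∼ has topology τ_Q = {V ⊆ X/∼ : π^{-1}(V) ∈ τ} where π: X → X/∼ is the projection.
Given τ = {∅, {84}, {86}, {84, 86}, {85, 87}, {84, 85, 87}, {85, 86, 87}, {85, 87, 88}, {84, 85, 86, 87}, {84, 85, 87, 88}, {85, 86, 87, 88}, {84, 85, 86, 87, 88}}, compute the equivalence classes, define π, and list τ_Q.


X/∼ = {[84=87], [85], [86], [88]}; |τ_Q| = 6.

Equivalence classes: [84=87], [85], [86], [88].
Quotient map π: X → X/∼ sends 84 ↦ [84=87], 85 ↦ [85], 86 ↦ [86], 87 ↦ [84=87], 88 ↦ [88].
For each subset V ⊆ X/∼, compute π^{-1}(V) ⊆ X and check whether π^{-1}(V) ∈ τ. V is open in τ_Q iff π^{-1}(V) ∈ τ.
  V = {}: π^{-1}(V) = ∅ ∈ τ ✓.
  V = {[84=87]}: π^{-1}(V) = {84, 87} ∉ τ ✗.
  V = {[85]}: π^{-1}(V) = {85} ∉ τ ✗.
  V = {[84=87], [85]}: π^{-1}(V) = {84, 85, 87} ∈ τ ✓.
  V = {[86]}: π^{-1}(V) = {86} ∈ τ ✓.
  V = {[84=87], [86]}: π^{-1}(V) = {84, 86, 87} ∉ τ ✗.
  V = {[85], [86]}: π^{-1}(V) = {85, 86} ∉ τ ✗.
  V = {[84=87], [85], [86]}: π^{-1}(V) = {84, 85, 86, 87} ∈ τ ✓.
  V = {[88]}: π^{-1}(V) = {88} ∉ τ ✗.
  V = {[84=87], [88]}: π^{-1}(V) = {84, 87, 88} ∉ τ ✗.
  V = {[85], [88]}: π^{-1}(V) = {85, 88} ∉ τ ✗.
  V = {[84=87], [85], [88]}: π^{-1}(V) = {84, 85, 87, 88} ∈ τ ✓.
  V = {[86], [88]}: π^{-1}(V) = {86, 88} ∉ τ ✗.
  V = {[84=87], [86], [88]}: π^{-1}(V) = {84, 86, 87, 88} ∉ τ ✗.
  V = {[85], [86], [88]}: π^{-1}(V) = {85, 86, 88} ∉ τ ✗.
  V = {[84=87], [85], [86], [88]}: π^{-1}(V) = {84, 85, 86, 87, 88} ∈ τ ✓.
Open sets in the quotient: τ_Q = {{}, {[84=87], [85]}, {[86]}, {[84=87], [85], [86]}, {[84=87], [85], [88]}, {[84=87], [85], [86], [88]}} (6 elements).


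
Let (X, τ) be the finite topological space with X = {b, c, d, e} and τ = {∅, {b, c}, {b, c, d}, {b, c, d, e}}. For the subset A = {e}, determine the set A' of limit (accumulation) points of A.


A' = ∅

For each x ∈ X, list the open sets U ∈ τ with x ∈ U, then check whether U ∩ (A ∖ {x}) ≠ ∅ for every such U.
  x = b: open {b, c} ∋ x has {b, c} ∩ (A ∖ {b}) = ∅, so x is NOT a limit point.
  x = c: open {b, c} ∋ x has {b, c} ∩ (A ∖ {c}) = ∅, so x is NOT a limit point.
  x = d: open {b, c, d} ∋ x has {b, c, d} ∩ (A ∖ {d}) = ∅, so x is NOT a limit point.
  x = e: open {b, c, d, e} ∋ x has {b, c, d, e} ∩ (A ∖ {e}) = ∅, so x is NOT a limit point.
Collecting: A' = ∅.


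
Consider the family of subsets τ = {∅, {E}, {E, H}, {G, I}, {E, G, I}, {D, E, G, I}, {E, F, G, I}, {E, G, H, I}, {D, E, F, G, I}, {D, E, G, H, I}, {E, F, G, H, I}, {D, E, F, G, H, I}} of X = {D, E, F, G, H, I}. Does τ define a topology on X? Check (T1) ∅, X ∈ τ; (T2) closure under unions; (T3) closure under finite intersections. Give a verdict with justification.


τ IS a topology on X.

Axiom (T1): ∅ ∈ τ? Yes; X ∈ τ? Yes.
Axiom (T2/T3): check pairwise unions and intersections of members of τ.
All pairwise intersections and unions checked — each lies in τ. Therefore τ satisfies (T1), (T2), (T3): it IS a topology on X.


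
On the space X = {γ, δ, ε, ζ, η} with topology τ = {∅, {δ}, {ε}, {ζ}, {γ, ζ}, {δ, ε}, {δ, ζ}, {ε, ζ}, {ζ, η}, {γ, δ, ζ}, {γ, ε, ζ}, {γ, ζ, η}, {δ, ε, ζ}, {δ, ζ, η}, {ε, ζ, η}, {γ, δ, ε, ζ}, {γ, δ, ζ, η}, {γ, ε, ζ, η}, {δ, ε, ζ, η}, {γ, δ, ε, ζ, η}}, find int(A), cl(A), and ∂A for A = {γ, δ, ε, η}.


int(A) = {δ, ε}, cl(A) = {γ, δ, ε, η}, ∂A = {γ, η}.

Closed sets in (X, τ) are complements of opens:
  closed(X, τ) = {∅, {γ}, {δ}, {ε}, {η}, {γ, δ}, {γ, ε}, {γ, η}, {δ, ε}, {δ, η}, {ε, η}, {γ, δ, ε}, {γ, δ, η}, {γ, ε, η}, {γ, ζ, η}, {δ, ε, η}, {γ, δ, ε, η}, {γ, δ, ζ, η}, {γ, ε, ζ, η}, {γ, δ, ε, ζ, η}}.
int(A) = ⋃ {U ∈ τ : U ⊆ A}. Opens contained in A: ∅, {δ}, {ε}, {δ, ε}.
Taking the union of these: int(A) = {δ, ε}.
cl(A) = ⋂ {C closed : A ⊆ C}. Closed sets containing A: {γ, δ, ε, η}, {γ, δ, ε, ζ, η}.
Intersecting these: cl(A) = {γ, δ, ε, η}.
∂A = cl(A) ∖ int(A) = {γ, δ, ε, η} ∖ {δ, ε} = {γ, η}.


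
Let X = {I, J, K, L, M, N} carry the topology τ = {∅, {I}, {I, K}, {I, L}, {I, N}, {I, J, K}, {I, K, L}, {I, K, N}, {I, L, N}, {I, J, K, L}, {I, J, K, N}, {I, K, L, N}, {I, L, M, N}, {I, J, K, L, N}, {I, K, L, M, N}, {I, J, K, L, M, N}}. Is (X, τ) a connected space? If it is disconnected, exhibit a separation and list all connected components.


(X, τ) is connected.

Find clopen sets (U ∈ τ with X ∖ U ∈ τ):
  U = ∅, X ∖ U = {I, J, K, L, M, N} — both open, so U is clopen.
  U = {I, J, K, L, M, N}, X ∖ U = ∅ — both open, so U is clopen.
Only trivial clopens (∅ and X) exist, so (X, τ) is connected.
Compute connected components by grouping points that agree on all clopens:
  component: {I, J, K, L, M, N}


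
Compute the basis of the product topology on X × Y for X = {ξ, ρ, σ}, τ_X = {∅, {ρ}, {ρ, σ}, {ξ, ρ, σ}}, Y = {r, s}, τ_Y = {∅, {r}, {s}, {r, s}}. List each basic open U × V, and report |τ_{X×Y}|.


Basis B = {∅ × ∅, {ρ} × {r}, {ρ} × {s}, {ρ} × {r, s}, {ρ, σ} × {r}, {ρ, σ} × {s}, {ξ, ρ, σ} × {r}, {ξ, ρ, σ} × {s}, {ρ, σ} × {r, s}, {ξ, ρ, σ} × {r, s}}; |τ_{X×Y}| = 16.

Enumerate products U × V with U ∈ τ_X, V ∈ τ_Y (deduplicated):
  ∅ × ∅ = {} (∅)
  {ρ} × {r} = {(ρ,r)}
  {ρ} × {s} = {(ρ,s)}
  {ρ} × {r, s} = {(ρ,r), (ρ,s)}
  {ρ, σ} × {r} = {(ρ,r), (σ,r)}
  {ρ, σ} × {s} = {(ρ,s), (σ,s)}
  {ξ, ρ, σ} × {r} = {(ξ,r), (ρ,r), (σ,r)}
  {ξ, ρ, σ} × {s} = {(ξ,s), (ρ,s), (σ,s)}
  {ρ, σ} × {r, s} = {(ρ,r), (ρ,s), (σ,r), (σ,s)}
  {ξ, ρ, σ} × {r, s} = {(ξ,r), (ξ,s), (ρ,r), (ρ,s), (σ,r), (σ,s)}
These 10 distinct sets form the basis B.
Close under arbitrary unions to get τ_{X×Y}; counting gives |τ_{X×Y}| = 16.


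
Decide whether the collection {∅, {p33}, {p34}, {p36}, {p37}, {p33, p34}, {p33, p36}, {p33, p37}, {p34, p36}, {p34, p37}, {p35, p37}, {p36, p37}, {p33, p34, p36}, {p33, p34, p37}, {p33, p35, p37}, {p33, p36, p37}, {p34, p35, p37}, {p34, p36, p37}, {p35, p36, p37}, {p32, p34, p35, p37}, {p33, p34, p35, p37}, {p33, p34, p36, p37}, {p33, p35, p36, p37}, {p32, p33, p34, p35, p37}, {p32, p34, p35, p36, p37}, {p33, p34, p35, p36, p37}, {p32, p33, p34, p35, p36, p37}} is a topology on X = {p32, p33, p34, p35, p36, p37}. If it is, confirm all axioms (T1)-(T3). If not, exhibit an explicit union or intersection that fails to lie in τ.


τ is NOT a topology on X.

Axiom (T1): ∅ ∈ τ? Yes; X ∈ τ? Yes.
Axiom (T2/T3): check pairwise unions and intersections of members of τ.
Counterexample for (T2): {p34} ∪ {p35, p36, p37} = {p34, p35, p36, p37} ∉ τ. Therefore τ is NOT a topology.


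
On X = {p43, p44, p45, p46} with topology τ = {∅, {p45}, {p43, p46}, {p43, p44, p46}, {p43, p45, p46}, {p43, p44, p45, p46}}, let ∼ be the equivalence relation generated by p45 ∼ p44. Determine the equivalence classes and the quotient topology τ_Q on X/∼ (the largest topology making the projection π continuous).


X/∼ = {[p43], [p44=p45], [p46]}; |τ_Q| = 3.

Equivalence classes: [p43], [p44=p45], [p46].
Quotient map π: X → X/∼ sends p43 ↦ [p43], p44 ↦ [p44=p45], p45 ↦ [p44=p45], p46 ↦ [p46].
For each subset V ⊆ X/∼, compute π^{-1}(V) ⊆ X and check whether π^{-1}(V) ∈ τ. V is open in τ_Q iff π^{-1}(V) ∈ τ.
  V = {}: π^{-1}(V) = ∅ ∈ τ ✓.
  V = {[p43]}: π^{-1}(V) = {p43} ∉ τ ✗.
  V = {[p44=p45]}: π^{-1}(V) = {p44, p45} ∉ τ ✗.
  V = {[p43], [p44=p45]}: π^{-1}(V) = {p43, p44, p45} ∉ τ ✗.
  V = {[p46]}: π^{-1}(V) = {p46} ∉ τ ✗.
  V = {[p43], [p46]}: π^{-1}(V) = {p43, p46} ∈ τ ✓.
  V = {[p44=p45], [p46]}: π^{-1}(V) = {p44, p45, p46} ∉ τ ✗.
  V = {[p43], [p44=p45], [p46]}: π^{-1}(V) = {p43, p44, p45, p46} ∈ τ ✓.
Open sets in the quotient: τ_Q = {{}, {[p43], [p46]}, {[p43], [p44=p45], [p46]}} (3 elements).
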